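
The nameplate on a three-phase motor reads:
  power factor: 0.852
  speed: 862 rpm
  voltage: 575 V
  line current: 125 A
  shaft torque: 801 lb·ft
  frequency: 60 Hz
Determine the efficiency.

92.4 %

τ = 801 lb·ft × 1.356 = 1086 N·m
ω = 2π × 862/60 = 90.27 rad/s; P_out = τω = 1086 × 90.27 = 98033 W
P_in = √3·V_L·I_L·cosφ = 1.732 × 575 × 125 × 0.852 = 106063 W
η = P_out / P_in = 98033 / 106063 = 0.924 = 92.4%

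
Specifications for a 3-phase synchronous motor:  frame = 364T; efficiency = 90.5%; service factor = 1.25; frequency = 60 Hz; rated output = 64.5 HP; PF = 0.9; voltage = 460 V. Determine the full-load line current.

P_out = 64.5 × 746 = 48117 W
P_in = P_out / η = 48117 / 0.905 = 53168 W
I_L = P_in / (√3·V_L·cosφ) = 53168 / (1.732 × 460 × 0.9) = 74.1 A

74.1 A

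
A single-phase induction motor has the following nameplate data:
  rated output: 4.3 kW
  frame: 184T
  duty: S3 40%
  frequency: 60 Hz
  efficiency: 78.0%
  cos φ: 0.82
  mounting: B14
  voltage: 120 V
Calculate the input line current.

56 A

P_out = 4.3 kW = 4300 W
P_in = P_out / η = 4300 / 0.780 = 5513 W
I = P_in / (V·cosφ) = 5513 / (120 × 0.82) = 56 A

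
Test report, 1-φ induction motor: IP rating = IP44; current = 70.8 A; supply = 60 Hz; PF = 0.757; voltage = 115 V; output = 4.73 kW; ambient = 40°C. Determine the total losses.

1.43 kW

P_in = V·I·cosφ = 115×70.8×0.757 = 6163 W
P_out = 4730 W
Losses = P_in − P_out = 6163 − 4730 = 1433 W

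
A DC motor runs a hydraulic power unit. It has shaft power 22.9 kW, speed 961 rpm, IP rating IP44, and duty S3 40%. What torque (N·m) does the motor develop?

ω = 2π × 961/60 = 100.6 rad/s
τ = P/ω = 22900/100.6 = 228 N·m

228 N·m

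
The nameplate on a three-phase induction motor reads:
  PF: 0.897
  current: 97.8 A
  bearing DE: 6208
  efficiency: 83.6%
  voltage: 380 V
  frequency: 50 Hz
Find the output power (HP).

64.7 HP

P_in = √3·V·I·cosφ = 1.732 × 380 × 97.8 × 0.897 = 57738 W
P_out = η·P_in = 0.836 × 57738 = 48269 W
= 48269/746 = 64.7 HP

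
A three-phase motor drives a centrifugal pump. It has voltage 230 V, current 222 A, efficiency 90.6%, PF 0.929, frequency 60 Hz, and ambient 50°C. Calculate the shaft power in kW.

P_in = √3·V·I·cosφ = 1.732 × 230 × 222 × 0.929 = 82157 W
P_out = η·P_in = 0.906 × 82157 = 74434 W

74.4 kW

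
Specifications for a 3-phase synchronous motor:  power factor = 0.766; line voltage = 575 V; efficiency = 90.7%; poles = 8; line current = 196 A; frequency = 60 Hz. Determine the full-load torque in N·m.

P_in = √3·V·I·cosφ = 1.732 × 575 × 196 × 0.766 = 149520 W
P_out = η·P_in = 0.907 × 149520 = 135615 W
n = n_s = 120×60/8 = 900 rpm (synchronous)
ω = 2π×900/60 = 94.25 rad/s
τ = P_out/ω = 135615/94.25 = 1440 N·m

1440 N·m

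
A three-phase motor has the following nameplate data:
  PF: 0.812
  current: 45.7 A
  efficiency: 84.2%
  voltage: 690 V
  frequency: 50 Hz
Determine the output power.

37.3 kW

P_in = √3·V·I·cosφ = 1.732 × 690 × 45.7 × 0.812 = 44348 W
P_out = η·P_in = 0.842 × 44348 = 37341 W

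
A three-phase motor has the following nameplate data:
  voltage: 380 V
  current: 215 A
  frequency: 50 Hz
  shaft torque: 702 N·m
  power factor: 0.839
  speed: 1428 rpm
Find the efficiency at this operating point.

ω = 2π × 1428/60 = 149.5 rad/s; P_out = τω = 702 × 149.5 = 104949 W
P_in = √3·V_L·I_L·cosφ = 1.732 × 380 × 215 × 0.839 = 118722 W
η = P_out / P_in = 104949 / 118722 = 0.884 = 88.4%

88.4 %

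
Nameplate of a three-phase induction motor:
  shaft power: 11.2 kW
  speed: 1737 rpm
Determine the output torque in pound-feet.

ω = 2π × 1737/60 = 181.9 rad/s
τ = P/ω = 11200/181.9 = 61.57 N·m
In lb·ft: 61.57/1.356 = 45.4 lb·ft

45.4 lb·ft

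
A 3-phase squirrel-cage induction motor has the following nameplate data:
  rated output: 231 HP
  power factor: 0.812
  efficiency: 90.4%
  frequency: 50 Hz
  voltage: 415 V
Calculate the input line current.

327 A

P_out = 231 × 746 = 172326 W
P_in = P_out / η = 172326 / 0.904 = 190626 W
I_L = P_in / (√3·V_L·cosφ) = 190626 / (1.732 × 415 × 0.812) = 327 A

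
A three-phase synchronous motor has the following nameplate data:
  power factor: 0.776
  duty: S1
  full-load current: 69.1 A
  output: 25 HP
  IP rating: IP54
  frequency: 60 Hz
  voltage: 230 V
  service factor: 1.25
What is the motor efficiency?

P_out = 25 × 746 = 18650 W
P_in = √3·V_L·I_L·cosφ = 1.732 × 230 × 69.1 × 0.776 = 21361 W
η = P_out / P_in = 18650 / 21361 = 0.873 = 87.3%

87.3 %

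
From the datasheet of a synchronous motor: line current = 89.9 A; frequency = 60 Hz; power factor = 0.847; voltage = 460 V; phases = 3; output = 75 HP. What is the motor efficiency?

P_out = 75 × 746 = 55950 W
P_in = √3·V_L·I_L·cosφ = 1.732 × 460 × 89.9 × 0.847 = 60666 W
η = P_out / P_in = 55950 / 60666 = 0.922 = 92.2%

92.2 %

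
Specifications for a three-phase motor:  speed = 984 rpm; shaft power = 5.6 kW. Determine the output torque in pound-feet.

ω = 2π × 984/60 = 103 rad/s
τ = P/ω = 5600/103 = 54.37 N·m
In lb·ft: 54.37/1.356 = 40.1 lb·ft

40.1 lb·ft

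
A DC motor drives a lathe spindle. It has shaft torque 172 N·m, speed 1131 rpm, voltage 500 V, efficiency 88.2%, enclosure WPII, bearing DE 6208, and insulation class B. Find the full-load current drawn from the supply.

ω = 2π×1131/60 = 118.4 rad/s; P_out = τω = 172 × 118.4 = 20365 W
P_in = P_out / η = 20365 / 0.882 = 23090 W
I = P_in / V = 23090 / 500 = 46.2 A

46.2 A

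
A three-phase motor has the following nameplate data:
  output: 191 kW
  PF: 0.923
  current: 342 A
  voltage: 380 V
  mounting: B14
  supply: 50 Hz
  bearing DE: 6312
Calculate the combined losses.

P_in = √3·V·I·cosφ = 1.732×380×342×0.923 = 207759 W
P_out = 191000 W
Losses = P_in − P_out = 207759 − 191000 = 16759 W

16800 W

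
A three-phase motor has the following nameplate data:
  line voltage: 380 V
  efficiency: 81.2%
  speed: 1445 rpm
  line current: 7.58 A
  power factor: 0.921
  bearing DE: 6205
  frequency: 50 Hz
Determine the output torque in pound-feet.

18.2 lb·ft

P_in = √3·V·I·cosφ = 1.732 × 380 × 7.58 × 0.921 = 4595 W
P_out = η·P_in = 0.812 × 4595 = 3731 W
n = 1445 rpm
ω = 2π×1445/60 = 151.3 rad/s
τ = P_out/ω = 3731/151.3 = 24.66 N·m
In lb·ft: 24.66/1.356 = 18.2 lb·ft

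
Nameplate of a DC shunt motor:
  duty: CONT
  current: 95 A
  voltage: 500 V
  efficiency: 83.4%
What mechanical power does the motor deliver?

P_in = V·I = 500 × 95 = 47500 W
P_out = η·P_in = 0.834 × 47500 = 39615 W

39.6 kW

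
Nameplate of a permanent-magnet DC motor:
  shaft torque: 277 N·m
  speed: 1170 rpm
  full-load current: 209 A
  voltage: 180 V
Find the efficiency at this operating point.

ω = 2π × 1170/60 = 122.5 rad/s; P_out = τω = 277 × 122.5 = 33933 W
P_in = V·I = 180 × 209 = 37620 W
η = P_out / P_in = 33933 / 37620 = 0.902 = 90.2%

90.2 %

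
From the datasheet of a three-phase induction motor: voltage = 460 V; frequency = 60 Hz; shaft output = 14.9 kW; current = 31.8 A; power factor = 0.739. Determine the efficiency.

P_out = 14.9 kW = 14900 W
P_in = √3·V_L·I_L·cosφ = 1.732 × 460 × 31.8 × 0.739 = 18723 W
η = P_out / P_in = 14900 / 18723 = 0.796 = 79.6%

79.6 %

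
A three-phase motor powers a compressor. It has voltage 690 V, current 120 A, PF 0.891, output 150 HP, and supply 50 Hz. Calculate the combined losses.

P_in = √3·V·I·cosφ = 1.732×690×120×0.891 = 127778 W
P_out = 150×746 = 111900 W
Losses = P_in − P_out = 127778 − 111900 = 15878 W

15900 W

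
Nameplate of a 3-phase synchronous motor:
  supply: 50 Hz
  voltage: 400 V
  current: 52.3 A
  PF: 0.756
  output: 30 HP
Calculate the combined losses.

5010 W

P_in = √3·V·I·cosφ = 1.732×400×52.3×0.756 = 27392 W
P_out = 30×746 = 22380 W
Losses = P_in − P_out = 27392 − 22380 = 5012 W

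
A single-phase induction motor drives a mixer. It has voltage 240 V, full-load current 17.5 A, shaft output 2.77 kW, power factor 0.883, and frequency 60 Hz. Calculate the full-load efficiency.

74.7 %

P_out = 2.77 kW = 2770 W
P_in = V·I·cosφ = 240 × 17.5 × 0.883 = 3709 W
η = P_out / P_in = 2770 / 3709 = 0.747 = 74.7%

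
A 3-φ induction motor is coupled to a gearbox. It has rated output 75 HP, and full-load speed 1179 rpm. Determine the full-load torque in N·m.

453 N·m

P_out = 75 × 746 = 55950 W
ω = 2π × 1179/60 = 123.5 rad/s
τ = P_out/ω = 55950/123.5 = 453 N·m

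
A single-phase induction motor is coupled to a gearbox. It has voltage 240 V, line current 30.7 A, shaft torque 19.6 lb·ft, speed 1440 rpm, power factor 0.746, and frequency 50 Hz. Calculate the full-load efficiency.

τ = 19.6 lb·ft × 1.356 = 26.58 N·m
ω = 2π × 1440/60 = 150.8 rad/s; P_out = τω = 26.58 × 150.8 = 4008 W
P_in = V·I·cosφ = 240 × 30.7 × 0.746 = 5497 W
η = P_out / P_in = 4008 / 5497 = 0.729 = 72.9%

72.9 %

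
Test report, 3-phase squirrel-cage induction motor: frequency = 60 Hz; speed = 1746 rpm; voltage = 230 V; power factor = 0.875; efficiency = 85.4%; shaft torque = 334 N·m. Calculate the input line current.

ω = 2π×1746/60 = 182.8 rad/s; P_out = τω = 334 × 182.8 = 61055 W
P_in = P_out / η = 61055 / 0.854 = 71493 W
I_L = P_in / (√3·V_L·cosφ) = 71493 / (1.732 × 230 × 0.875) = 205 A

205 A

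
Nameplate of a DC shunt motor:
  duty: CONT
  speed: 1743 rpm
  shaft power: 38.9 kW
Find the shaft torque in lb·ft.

157 lb·ft

ω = 2π × 1743/60 = 182.5 rad/s
τ = P/ω = 38900/182.5 = 213.2 N·m
In lb·ft: 213.2/1.356 = 157 lb·ft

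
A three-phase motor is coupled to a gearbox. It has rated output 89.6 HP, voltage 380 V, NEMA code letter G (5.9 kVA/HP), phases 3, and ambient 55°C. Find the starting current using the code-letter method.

803 A

S_LR = 5.9 × 89.6 = 528.64 kVA
I_LR = S_LR/(√3·V_L) = 528640/(1.732×380) = 803 A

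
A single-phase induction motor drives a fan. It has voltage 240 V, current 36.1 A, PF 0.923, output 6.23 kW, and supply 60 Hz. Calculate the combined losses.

1.77 kW

P_in = V·I·cosφ = 240×36.1×0.923 = 7997 W
P_out = 6230 W
Losses = P_in − P_out = 7997 − 6230 = 1767 W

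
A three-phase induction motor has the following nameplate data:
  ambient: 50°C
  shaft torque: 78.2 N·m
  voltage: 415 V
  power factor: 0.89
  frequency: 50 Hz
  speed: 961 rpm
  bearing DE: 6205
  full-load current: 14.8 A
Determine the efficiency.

ω = 2π × 961/60 = 100.6 rad/s; P_out = τω = 78.2 × 100.6 = 7867 W
P_in = √3·V_L·I_L·cosφ = 1.732 × 415 × 14.8 × 0.89 = 9468 W
η = P_out / P_in = 7867 / 9468 = 0.831 = 83.1%

83.1 %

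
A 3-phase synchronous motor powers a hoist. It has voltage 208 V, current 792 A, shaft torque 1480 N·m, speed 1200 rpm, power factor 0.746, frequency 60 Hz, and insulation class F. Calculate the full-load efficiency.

ω = 2π × 1200/60 = 125.7 rad/s; P_out = τω = 1480 × 125.7 = 186036 W
P_in = √3·V_L·I_L·cosφ = 1.732 × 208 × 792 × 0.746 = 212851 W
η = P_out / P_in = 186036 / 212851 = 0.874 = 87.4%

87.4 %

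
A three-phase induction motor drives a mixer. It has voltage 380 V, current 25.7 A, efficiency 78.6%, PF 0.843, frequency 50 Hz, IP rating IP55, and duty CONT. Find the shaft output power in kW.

P_in = √3·V·I·cosφ = 1.732 × 380 × 25.7 × 0.843 = 14259 W
P_out = η·P_in = 0.786 × 14259 = 11208 W

11.2 kW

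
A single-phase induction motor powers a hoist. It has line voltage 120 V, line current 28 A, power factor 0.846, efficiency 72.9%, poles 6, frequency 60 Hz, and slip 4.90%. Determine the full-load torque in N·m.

P_in = V·I·cosφ = 120 × 28 × 0.846 = 2843 W
P_out = η·P_in = 0.729 × 2843 = 2073 W
n_s = 120×60/6 = 1200 rpm; n = 1200×(1−0.049) = 1141 rpm
ω = 2π×1141/60 = 119.5 rad/s
τ = P_out/ω = 2073/119.5 = 17.3 N·m

17.3 N·m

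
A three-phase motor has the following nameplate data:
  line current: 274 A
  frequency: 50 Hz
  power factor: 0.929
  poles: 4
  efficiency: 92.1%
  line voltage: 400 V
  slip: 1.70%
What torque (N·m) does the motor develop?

1050 N·m

P_in = √3·V·I·cosφ = 1.732 × 400 × 274 × 0.929 = 176349 W
P_out = η·P_in = 0.921 × 176349 = 162417 W
n_s = 120×50/4 = 1500 rpm; n = 1500×(1−0.017) = 1475 rpm
ω = 2π×1475/60 = 154.5 rad/s
τ = P_out/ω = 162417/154.5 = 1050 N·m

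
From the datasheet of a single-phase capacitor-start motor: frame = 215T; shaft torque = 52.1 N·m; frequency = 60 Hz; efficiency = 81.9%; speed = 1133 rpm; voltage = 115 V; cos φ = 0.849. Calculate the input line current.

ω = 2π×1133/60 = 118.6 rad/s; P_out = τω = 52.1 × 118.6 = 6179 W
P_in = P_out / η = 6179 / 0.819 = 7545 W
I = P_in / (V·cosφ) = 7545 / (115 × 0.849) = 77.3 A

77.3 A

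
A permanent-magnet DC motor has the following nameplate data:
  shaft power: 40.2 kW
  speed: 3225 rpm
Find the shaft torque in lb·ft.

87.8 lb·ft

ω = 2π × 3225/60 = 337.7 rad/s
τ = P/ω = 40200/337.7 = 119 N·m
In lb·ft: 119/1.356 = 87.8 lb·ft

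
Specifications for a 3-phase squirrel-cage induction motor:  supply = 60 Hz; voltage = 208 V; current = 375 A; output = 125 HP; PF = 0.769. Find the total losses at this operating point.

P_in = √3·V·I·cosφ = 1.732×208×375×0.769 = 103889 W
P_out = 125×746 = 93250 W
Losses = P_in − P_out = 103889 − 93250 = 10639 W

10600 W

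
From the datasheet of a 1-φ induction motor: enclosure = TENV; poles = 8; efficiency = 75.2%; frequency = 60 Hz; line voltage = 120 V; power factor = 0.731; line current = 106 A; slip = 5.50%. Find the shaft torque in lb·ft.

P_in = V·I·cosφ = 120 × 106 × 0.731 = 9298 W
P_out = η·P_in = 0.752 × 9298 = 6992 W
n_s = 120×60/8 = 900 rpm; n = 900×(1−0.055) = 851 rpm
ω = 2π×851/60 = 89.12 rad/s
τ = P_out/ω = 6992/89.12 = 78.46 N·m
In lb·ft: 78.46/1.356 = 57.9 lb·ft

57.9 lb·ft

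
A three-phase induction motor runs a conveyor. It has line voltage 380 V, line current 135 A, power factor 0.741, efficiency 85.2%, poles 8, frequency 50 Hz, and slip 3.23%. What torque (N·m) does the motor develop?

738 N·m

P_in = √3·V·I·cosφ = 1.732 × 380 × 135 × 0.741 = 65839 W
P_out = η·P_in = 0.852 × 65839 = 56095 W
n_s = 120×50/8 = 750 rpm; n = 750×(1−0.0323) = 726 rpm
ω = 2π×726/60 = 76.03 rad/s
τ = P_out/ω = 56095/76.03 = 738 N·m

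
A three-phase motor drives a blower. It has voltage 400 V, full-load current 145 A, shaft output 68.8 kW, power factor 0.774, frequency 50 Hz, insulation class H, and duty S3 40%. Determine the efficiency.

88.5 %

P_out = 68.8 kW = 68800 W
P_in = √3·V_L·I_L·cosφ = 1.732 × 400 × 145 × 0.774 = 77753 W
η = P_out / P_in = 68800 / 77753 = 0.885 = 88.5%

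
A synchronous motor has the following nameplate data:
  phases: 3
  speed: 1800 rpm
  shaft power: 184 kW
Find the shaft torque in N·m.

976 N·m

ω = 2π × 1800/60 = 188.5 rad/s
τ = P/ω = 184000/188.5 = 976 N·m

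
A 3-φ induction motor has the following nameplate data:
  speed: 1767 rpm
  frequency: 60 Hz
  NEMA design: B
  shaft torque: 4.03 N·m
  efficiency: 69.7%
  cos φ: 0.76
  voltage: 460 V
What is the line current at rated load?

1.77 A

ω = 2π×1767/60 = 185 rad/s; P_out = τω = 4.03 × 185 = 746 W
P_in = P_out / η = 746 / 0.697 = 1070 W
I_L = P_in / (√3·V_L·cosφ) = 1070 / (1.732 × 460 × 0.76) = 1.77 A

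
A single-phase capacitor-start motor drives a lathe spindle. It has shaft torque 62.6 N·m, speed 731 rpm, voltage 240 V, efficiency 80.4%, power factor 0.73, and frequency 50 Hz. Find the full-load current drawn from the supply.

ω = 2π×731/60 = 76.55 rad/s; P_out = τω = 62.6 × 76.55 = 4792 W
P_in = P_out / η = 4792 / 0.804 = 5960 W
I = P_in / (V·cosφ) = 5960 / (240 × 0.73) = 34 A

34 A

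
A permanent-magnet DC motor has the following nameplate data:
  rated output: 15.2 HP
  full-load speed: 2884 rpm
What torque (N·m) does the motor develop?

P_out = 15.2 × 746 = 11339 W
ω = 2π × 2884/60 = 302 rad/s
τ = P_out/ω = 11339/302 = 37.5 N·m

37.5 N·m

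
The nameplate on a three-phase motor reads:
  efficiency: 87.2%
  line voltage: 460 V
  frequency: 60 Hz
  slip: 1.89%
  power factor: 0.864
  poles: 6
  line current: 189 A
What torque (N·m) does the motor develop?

P_in = √3·V·I·cosφ = 1.732 × 460 × 189 × 0.864 = 130101 W
P_out = η·P_in = 0.872 × 130101 = 113448 W
n_s = 120×60/6 = 1200 rpm; n = 1200×(1−0.0189) = 1177 rpm
ω = 2π×1177/60 = 123.3 rad/s
τ = P_out/ω = 113448/123.3 = 920 N·m

920 N·m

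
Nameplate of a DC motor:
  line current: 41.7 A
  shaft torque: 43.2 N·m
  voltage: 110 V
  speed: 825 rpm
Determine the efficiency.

81.4 %

ω = 2π × 825/60 = 86.39 rad/s; P_out = τω = 43.2 × 86.39 = 3732 W
P_in = V·I = 110 × 41.7 = 4587 W
η = P_out / P_in = 3732 / 4587 = 0.814 = 81.4%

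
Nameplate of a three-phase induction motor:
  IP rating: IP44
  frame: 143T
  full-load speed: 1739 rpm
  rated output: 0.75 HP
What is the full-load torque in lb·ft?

2.27 lb·ft

P_out = 0.75 × 746 = 560 W
ω = 2π × 1739/60 = 182.1 rad/s
τ = P_out/ω = 560/182.1 = 3.075 N·m
In lb·ft: 3.075/1.356 = 2.27 lb·ft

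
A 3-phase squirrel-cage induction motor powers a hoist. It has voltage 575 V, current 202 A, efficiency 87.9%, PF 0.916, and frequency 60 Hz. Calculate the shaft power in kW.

162 kW

P_in = √3·V·I·cosφ = 1.732 × 575 × 202 × 0.916 = 184273 W
P_out = η·P_in = 0.879 × 184273 = 161976 W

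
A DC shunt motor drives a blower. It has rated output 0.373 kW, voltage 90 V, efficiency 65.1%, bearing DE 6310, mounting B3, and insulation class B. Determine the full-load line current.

6.37 A

P_out = 0.373 kW = 373 W
P_in = P_out / η = 373 / 0.651 = 573 W
I = P_in / V = 573 / 90 = 6.37 A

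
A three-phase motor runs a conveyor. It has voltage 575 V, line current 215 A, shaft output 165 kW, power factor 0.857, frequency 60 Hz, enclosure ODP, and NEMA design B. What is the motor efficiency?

P_out = 165 kW = 165000 W
P_in = √3·V_L·I_L·cosφ = 1.732 × 575 × 215 × 0.857 = 183500 W
η = P_out / P_in = 165000 / 183500 = 0.899 = 89.9%

89.9 %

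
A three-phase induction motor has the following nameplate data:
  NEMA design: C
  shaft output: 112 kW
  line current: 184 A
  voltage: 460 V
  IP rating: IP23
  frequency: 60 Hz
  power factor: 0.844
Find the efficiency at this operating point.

90.5 %

P_out = 112 kW = 112000 W
P_in = √3·V_L·I_L·cosφ = 1.732 × 460 × 184 × 0.844 = 123727 W
η = P_out / P_in = 112000 / 123727 = 0.905 = 90.5%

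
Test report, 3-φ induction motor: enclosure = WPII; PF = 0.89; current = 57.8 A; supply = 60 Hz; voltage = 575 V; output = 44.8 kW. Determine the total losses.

6.43 kW

P_in = √3·V·I·cosφ = 1.732×575×57.8×0.89 = 51231 W
P_out = 44800 W
Losses = P_in − P_out = 51231 − 44800 = 6431 W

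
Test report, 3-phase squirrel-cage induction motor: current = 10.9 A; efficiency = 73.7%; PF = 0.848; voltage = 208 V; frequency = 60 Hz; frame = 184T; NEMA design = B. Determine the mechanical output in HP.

P_in = √3·V·I·cosφ = 1.732 × 208 × 10.9 × 0.848 = 3330 W
P_out = η·P_in = 0.737 × 3330 = 2454 W
= 2454/746 = 3.29 HP

3.29 HP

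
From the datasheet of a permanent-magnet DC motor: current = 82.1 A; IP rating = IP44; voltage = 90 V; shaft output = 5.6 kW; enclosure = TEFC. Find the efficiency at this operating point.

P_out = 5.6 kW = 5600 W
P_in = V·I = 90 × 82.1 = 7389 W
η = P_out / P_in = 5600 / 7389 = 0.758 = 75.8%

75.8 %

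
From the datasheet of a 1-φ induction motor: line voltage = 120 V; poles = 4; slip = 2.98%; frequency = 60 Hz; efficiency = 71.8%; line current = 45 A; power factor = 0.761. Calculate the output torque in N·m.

16.1 N·m

P_in = V·I·cosφ = 120 × 45 × 0.761 = 4109 W
P_out = η·P_in = 0.718 × 4109 = 2950 W
n_s = 120×60/4 = 1800 rpm; n = 1800×(1−0.0298) = 1746 rpm
ω = 2π×1746/60 = 182.8 rad/s
τ = P_out/ω = 2950/182.8 = 16.1 N·m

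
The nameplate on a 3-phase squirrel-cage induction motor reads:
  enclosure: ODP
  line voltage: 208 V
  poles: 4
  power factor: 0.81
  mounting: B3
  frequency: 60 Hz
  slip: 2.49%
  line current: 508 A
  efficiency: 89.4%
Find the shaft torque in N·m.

721 N·m

P_in = √3·V·I·cosφ = 1.732 × 208 × 508 × 0.81 = 148238 W
P_out = η·P_in = 0.894 × 148238 = 132525 W
n_s = 120×60/4 = 1800 rpm; n = 1800×(1−0.0249) = 1755 rpm
ω = 2π×1755/60 = 183.8 rad/s
τ = P_out/ω = 132525/183.8 = 721 N·m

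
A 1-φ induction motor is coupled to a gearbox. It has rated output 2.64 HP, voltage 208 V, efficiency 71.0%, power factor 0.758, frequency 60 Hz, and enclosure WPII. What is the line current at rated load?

17.6 A

P_out = 2.64 × 746 = 1969 W
P_in = P_out / η = 1969 / 0.710 = 2773 W
I = P_in / (V·cosφ) = 2773 / (208 × 0.758) = 17.6 A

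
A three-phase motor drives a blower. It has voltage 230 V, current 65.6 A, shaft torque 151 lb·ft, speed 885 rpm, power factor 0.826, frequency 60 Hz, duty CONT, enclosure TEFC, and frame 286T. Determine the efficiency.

τ = 151 lb·ft × 1.356 = 204.8 N·m
ω = 2π × 885/60 = 92.68 rad/s; P_out = τω = 204.8 × 92.68 = 18981 W
P_in = √3·V_L·I_L·cosφ = 1.732 × 230 × 65.6 × 0.826 = 21585 W
η = P_out / P_in = 18981 / 21585 = 0.879 = 87.9%

87.9 %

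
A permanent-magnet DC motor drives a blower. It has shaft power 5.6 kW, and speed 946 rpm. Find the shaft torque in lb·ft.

ω = 2π × 946/60 = 99.06 rad/s
τ = P/ω = 5600/99.06 = 56.53 N·m
In lb·ft: 56.53/1.356 = 41.7 lb·ft

41.7 lb·ft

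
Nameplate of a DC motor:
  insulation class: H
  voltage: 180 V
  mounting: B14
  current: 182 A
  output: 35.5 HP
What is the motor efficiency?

P_out = 35.5 × 746 = 26483 W
P_in = V·I = 180 × 182 = 32760 W
η = P_out / P_in = 26483 / 32760 = 0.808 = 80.8%

80.8 %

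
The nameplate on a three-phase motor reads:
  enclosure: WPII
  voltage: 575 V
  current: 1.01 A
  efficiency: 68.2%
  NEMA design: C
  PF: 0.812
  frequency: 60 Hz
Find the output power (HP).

0.747 HP

P_in = √3·V·I·cosφ = 1.732 × 575 × 1.01 × 0.812 = 817 W
P_out = η·P_in = 0.682 × 817 = 557 W
= 557/746 = 0.747 HP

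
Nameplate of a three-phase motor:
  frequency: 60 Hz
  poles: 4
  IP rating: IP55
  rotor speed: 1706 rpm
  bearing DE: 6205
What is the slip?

n_s = 120f/p = 120×60/4 = 1800 rpm
s = (n_s − n)/n_s = (1800 − 1706)/1800 = 0.0522

5.22 %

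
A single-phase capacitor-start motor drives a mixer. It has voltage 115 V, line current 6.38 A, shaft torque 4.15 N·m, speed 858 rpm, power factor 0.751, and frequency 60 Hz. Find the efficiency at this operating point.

67.7 %

ω = 2π × 858/60 = 89.85 rad/s; P_out = τω = 4.15 × 89.85 = 373 W
P_in = V·I·cosφ = 115 × 6.38 × 0.751 = 551 W
η = P_out / P_in = 373 / 551 = 0.677 = 67.7%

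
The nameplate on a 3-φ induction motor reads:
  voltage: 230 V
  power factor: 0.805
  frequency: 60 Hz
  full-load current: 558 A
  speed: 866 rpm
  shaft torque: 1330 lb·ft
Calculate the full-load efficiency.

τ = 1330 lb·ft × 1.356 = 1803 N·m
ω = 2π × 866/60 = 90.69 rad/s; P_out = τω = 1803 × 90.69 = 163514 W
P_in = √3·V_L·I_L·cosφ = 1.732 × 230 × 558 × 0.805 = 178939 W
η = P_out / P_in = 163514 / 178939 = 0.914 = 91.4%

91.4 %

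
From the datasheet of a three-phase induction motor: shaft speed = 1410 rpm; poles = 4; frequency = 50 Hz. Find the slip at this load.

n_s = 120f/p = 120×50/4 = 1500 rpm
s = (n_s − n)/n_s = (1500 − 1410)/1500 = 0.0600

6.00 %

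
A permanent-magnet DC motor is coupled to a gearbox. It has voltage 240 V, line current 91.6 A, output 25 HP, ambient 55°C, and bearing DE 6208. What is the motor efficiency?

P_out = 25 × 746 = 18650 W
P_in = V·I = 240 × 91.6 = 21984 W
η = P_out / P_in = 18650 / 21984 = 0.848 = 84.8%

84.8 %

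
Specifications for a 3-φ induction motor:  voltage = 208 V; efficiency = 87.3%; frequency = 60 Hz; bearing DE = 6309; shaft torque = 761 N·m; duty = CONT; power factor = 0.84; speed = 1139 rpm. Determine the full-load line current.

ω = 2π×1139/60 = 119.3 rad/s; P_out = τω = 761 × 119.3 = 90787 W
P_in = P_out / η = 90787 / 0.873 = 103994 W
I_L = P_in / (√3·V_L·cosφ) = 103994 / (1.732 × 208 × 0.84) = 344 A

344 A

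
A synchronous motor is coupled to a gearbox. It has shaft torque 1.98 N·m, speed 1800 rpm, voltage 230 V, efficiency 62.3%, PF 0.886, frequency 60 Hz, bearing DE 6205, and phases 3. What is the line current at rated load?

ω = 2π×1800/60 = 188.5 rad/s; P_out = τω = 1.98 × 188.5 = 373 W
P_in = P_out / η = 373 / 0.623 = 599 W
I_L = P_in / (√3·V_L·cosφ) = 599 / (1.732 × 230 × 0.886) = 1.7 A

1.7 A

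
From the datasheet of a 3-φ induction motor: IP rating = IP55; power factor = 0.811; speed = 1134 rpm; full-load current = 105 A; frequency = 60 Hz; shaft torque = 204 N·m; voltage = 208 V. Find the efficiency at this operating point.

79.0 %

ω = 2π × 1134/60 = 118.8 rad/s; P_out = τω = 204 × 118.8 = 24235 W
P_in = √3·V_L·I_L·cosφ = 1.732 × 208 × 105 × 0.811 = 30678 W
η = P_out / P_in = 24235 / 30678 = 0.790 = 79.0%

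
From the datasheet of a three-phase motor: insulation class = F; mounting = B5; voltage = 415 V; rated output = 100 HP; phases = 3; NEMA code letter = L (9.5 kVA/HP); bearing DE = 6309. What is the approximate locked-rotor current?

1320 A

S_LR = 9.5 × 100 = 950 kVA
I_LR = S_LR/(√3·V_L) = 950000/(1.732×415) = 1320 A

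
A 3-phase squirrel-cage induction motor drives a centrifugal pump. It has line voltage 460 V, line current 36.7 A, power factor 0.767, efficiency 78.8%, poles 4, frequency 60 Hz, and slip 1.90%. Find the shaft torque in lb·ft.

70.5 lb·ft

P_in = √3·V·I·cosφ = 1.732 × 460 × 36.7 × 0.767 = 22427 W
P_out = η·P_in = 0.788 × 22427 = 17672 W
n_s = 120×60/4 = 1800 rpm; n = 1800×(1−0.019) = 1766 rpm
ω = 2π×1766/60 = 184.9 rad/s
τ = P_out/ω = 17672/184.9 = 95.58 N·m
In lb·ft: 95.58/1.356 = 70.5 lb·ft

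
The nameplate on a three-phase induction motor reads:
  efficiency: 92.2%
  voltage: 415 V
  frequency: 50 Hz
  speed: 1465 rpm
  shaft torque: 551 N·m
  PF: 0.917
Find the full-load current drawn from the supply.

ω = 2π×1465/60 = 153.4 rad/s; P_out = τω = 551 × 153.4 = 84523 W
P_in = P_out / η = 84523 / 0.922 = 91674 W
I_L = P_in / (√3·V_L·cosφ) = 91674 / (1.732 × 415 × 0.917) = 139 A

139 A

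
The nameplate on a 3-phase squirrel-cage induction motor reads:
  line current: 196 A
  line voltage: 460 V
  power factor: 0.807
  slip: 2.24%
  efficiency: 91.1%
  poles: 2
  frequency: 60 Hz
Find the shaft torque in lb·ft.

230 lb·ft

P_in = √3·V·I·cosφ = 1.732 × 460 × 196 × 0.807 = 126019 W
P_out = η·P_in = 0.911 × 126019 = 114803 W
n_s = 120×60/2 = 3600 rpm; n = 3600×(1−0.0224) = 3519 rpm
ω = 2π×3519/60 = 368.5 rad/s
τ = P_out/ω = 114803/368.5 = 311.5 N·m
In lb·ft: 311.5/1.356 = 230 lb·ft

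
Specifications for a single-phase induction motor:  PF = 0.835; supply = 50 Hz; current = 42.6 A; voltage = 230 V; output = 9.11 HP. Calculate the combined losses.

1.39 kW

P_in = V·I·cosφ = 230×42.6×0.835 = 8181 W
P_out = 9.11×746 = 6796 W
Losses = P_in − P_out = 8181 − 6796 = 1385 W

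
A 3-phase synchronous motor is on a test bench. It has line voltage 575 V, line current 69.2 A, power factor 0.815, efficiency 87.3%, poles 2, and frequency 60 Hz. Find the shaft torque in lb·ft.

P_in = √3·V·I·cosφ = 1.732 × 575 × 69.2 × 0.815 = 56167 W
P_out = η·P_in = 0.873 × 56167 = 49034 W
n = n_s = 120×60/2 = 3600 rpm (synchronous)
ω = 2π×3600/60 = 377 rad/s
τ = P_out/ω = 49034/377 = 130.1 N·m
In lb·ft: 130.1/1.356 = 95.9 lb·ft

95.9 lb·ft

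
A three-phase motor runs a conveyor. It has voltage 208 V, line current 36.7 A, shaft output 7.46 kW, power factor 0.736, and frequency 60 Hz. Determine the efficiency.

P_out = 7.46 kW = 7460 W
P_in = √3·V_L·I_L·cosφ = 1.732 × 208 × 36.7 × 0.736 = 9731 W
η = P_out / P_in = 7460 / 9731 = 0.767 = 76.7%

76.7 %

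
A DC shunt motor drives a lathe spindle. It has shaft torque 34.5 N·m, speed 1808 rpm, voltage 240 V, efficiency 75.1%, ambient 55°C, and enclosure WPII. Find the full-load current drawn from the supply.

36.2 A

ω = 2π×1808/60 = 189.3 rad/s; P_out = τω = 34.5 × 189.3 = 6531 W
P_in = P_out / η = 6531 / 0.751 = 8696 W
I = P_in / V = 8696 / 240 = 36.2 A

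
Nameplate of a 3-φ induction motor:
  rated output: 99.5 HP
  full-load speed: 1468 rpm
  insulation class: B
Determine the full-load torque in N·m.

483 N·m

P_out = 99.5 × 746 = 74227 W
ω = 2π × 1468/60 = 153.7 rad/s
τ = P_out/ω = 74227/153.7 = 483 N·m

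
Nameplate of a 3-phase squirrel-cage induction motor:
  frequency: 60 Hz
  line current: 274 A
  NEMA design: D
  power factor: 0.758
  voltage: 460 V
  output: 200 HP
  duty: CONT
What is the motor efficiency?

90.2 %

P_out = 200 × 746 = 149200 W
P_in = √3·V_L·I_L·cosφ = 1.732 × 460 × 274 × 0.758 = 165472 W
η = P_out / P_in = 149200 / 165472 = 0.902 = 90.2%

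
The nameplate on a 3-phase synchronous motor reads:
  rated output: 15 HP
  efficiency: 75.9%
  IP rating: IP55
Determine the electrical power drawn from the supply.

P_out = 15 × 746 = 11190 W
P_in = P_out/η = 11190/0.759 = 14743 W = 14.7 kW

14.7 kW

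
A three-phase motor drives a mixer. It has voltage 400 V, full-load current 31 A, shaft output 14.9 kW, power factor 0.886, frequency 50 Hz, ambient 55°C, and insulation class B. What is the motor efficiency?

78.3 %

P_out = 14.9 kW = 14900 W
P_in = √3·V_L·I_L·cosφ = 1.732 × 400 × 31 × 0.886 = 19028 W
η = P_out / P_in = 14900 / 19028 = 0.783 = 78.3%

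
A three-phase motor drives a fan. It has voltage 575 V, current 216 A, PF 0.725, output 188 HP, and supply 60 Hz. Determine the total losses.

15.7 kW

P_in = √3·V·I·cosφ = 1.732×575×216×0.725 = 155958 W
P_out = 188×746 = 140248 W
Losses = P_in − P_out = 155958 − 140248 = 15710 W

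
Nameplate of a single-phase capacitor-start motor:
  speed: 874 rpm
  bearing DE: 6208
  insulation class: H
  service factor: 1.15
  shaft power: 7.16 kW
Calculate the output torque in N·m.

ω = 2π × 874/60 = 91.53 rad/s
τ = P/ω = 7160/91.53 = 78.2 N·m

78.2 N·m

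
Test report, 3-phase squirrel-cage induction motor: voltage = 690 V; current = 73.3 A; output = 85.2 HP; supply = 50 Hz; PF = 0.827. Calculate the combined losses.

P_in = √3·V·I·cosφ = 1.732×690×73.3×0.827 = 72445 W
P_out = 85.2×746 = 63559 W
Losses = P_in − P_out = 72445 − 63559 = 8886 W

8890 W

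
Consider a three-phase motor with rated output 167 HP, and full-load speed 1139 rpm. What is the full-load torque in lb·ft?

P_out = 167 × 746 = 124582 W
ω = 2π × 1139/60 = 119.3 rad/s
τ = P_out/ω = 124582/119.3 = 1044 N·m
In lb·ft: 1044/1.356 = 770 lb·ft

770 lb·ft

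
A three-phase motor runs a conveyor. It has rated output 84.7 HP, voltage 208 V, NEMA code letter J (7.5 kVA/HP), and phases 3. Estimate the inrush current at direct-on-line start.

1760 A

S_LR = 7.5 × 84.7 = 635.25 kVA
I_LR = S_LR/(√3·V_L) = 635250/(1.732×208) = 1760 A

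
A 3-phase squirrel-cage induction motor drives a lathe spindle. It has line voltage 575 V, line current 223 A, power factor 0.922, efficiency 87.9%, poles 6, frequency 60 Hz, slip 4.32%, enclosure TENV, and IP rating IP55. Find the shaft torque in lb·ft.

P_in = √3·V·I·cosφ = 1.732 × 575 × 223 × 0.922 = 204763 W
P_out = η·P_in = 0.879 × 204763 = 179987 W
n_s = 120×60/6 = 1200 rpm; n = 1200×(1−0.0432) = 1148 rpm
ω = 2π×1148/60 = 120.2 rad/s
τ = P_out/ω = 179987/120.2 = 1497 N·m
In lb·ft: 1497/1.356 = 1100 lb·ft

1100 lb·ft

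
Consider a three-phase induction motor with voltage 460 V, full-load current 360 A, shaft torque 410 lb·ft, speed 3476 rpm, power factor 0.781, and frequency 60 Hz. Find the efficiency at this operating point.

τ = 410 lb·ft × 1.356 = 556 N·m
ω = 2π × 3476/60 = 364 rad/s; P_out = τω = 556 × 364 = 202384 W
P_in = √3·V_L·I_L·cosφ = 1.732 × 460 × 360 × 0.781 = 224006 W
η = P_out / P_in = 202384 / 224006 = 0.903 = 90.3%

90.3 %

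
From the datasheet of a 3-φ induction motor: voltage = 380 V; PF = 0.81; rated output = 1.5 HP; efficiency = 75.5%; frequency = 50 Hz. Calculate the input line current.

P_out = 1.5 × 746 = 1119 W
P_in = P_out / η = 1119 / 0.755 = 1482 W
I_L = P_in / (√3·V_L·cosφ) = 1482 / (1.732 × 380 × 0.81) = 2.78 A

2.78 A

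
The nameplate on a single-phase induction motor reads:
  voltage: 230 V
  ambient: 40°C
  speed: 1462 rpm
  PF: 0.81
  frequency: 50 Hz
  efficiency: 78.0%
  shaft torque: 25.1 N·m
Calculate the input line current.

26.4 A

ω = 2π×1462/60 = 153.1 rad/s; P_out = τω = 25.1 × 153.1 = 3843 W
P_in = P_out / η = 3843 / 0.780 = 4927 W
I = P_in / (V·cosφ) = 4927 / (230 × 0.81) = 26.4 A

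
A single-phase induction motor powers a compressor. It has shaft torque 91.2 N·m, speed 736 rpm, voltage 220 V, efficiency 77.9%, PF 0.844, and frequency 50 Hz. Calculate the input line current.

ω = 2π×736/60 = 77.07 rad/s; P_out = τω = 91.2 × 77.07 = 7029 W
P_in = P_out / η = 7029 / 0.779 = 9023 W
I = P_in / (V·cosφ) = 9023 / (220 × 0.844) = 48.6 A

48.6 A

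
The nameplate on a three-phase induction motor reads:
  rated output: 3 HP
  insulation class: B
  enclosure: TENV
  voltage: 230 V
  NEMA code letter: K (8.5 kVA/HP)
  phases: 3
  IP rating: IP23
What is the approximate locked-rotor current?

S_LR = 8.5 × 3 = 25.5 kVA
I_LR = S_LR/(√3·V_L) = 25500/(1.732×230) = 64 A

64 A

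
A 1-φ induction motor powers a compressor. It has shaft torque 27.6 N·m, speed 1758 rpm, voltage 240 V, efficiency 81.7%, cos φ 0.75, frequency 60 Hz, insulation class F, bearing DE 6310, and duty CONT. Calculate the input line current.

ω = 2π×1758/60 = 184.1 rad/s; P_out = τω = 27.6 × 184.1 = 5081 W
P_in = P_out / η = 5081 / 0.817 = 6219 W
I = P_in / (V·cosφ) = 6219 / (240 × 0.75) = 34.6 A

34.6 A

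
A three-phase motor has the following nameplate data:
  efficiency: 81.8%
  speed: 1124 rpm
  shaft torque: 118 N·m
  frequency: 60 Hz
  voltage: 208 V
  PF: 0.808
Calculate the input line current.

58.3 A

ω = 2π×1124/60 = 117.7 rad/s; P_out = τω = 118 × 117.7 = 13889 W
P_in = P_out / η = 13889 / 0.818 = 16979 W
I_L = P_in / (√3·V_L·cosφ) = 16979 / (1.732 × 208 × 0.808) = 58.3 A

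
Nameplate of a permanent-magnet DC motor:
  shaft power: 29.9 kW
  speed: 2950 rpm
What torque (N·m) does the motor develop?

ω = 2π × 2950/60 = 308.9 rad/s
τ = P/ω = 29900/308.9 = 96.8 N·m

96.8 N·m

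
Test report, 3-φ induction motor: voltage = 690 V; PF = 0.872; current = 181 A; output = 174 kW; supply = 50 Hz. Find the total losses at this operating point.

14.6 kW

P_in = √3·V·I·cosφ = 1.732×690×181×0.872 = 188622 W
P_out = 174000 W
Losses = P_in − P_out = 188622 − 174000 = 14622 W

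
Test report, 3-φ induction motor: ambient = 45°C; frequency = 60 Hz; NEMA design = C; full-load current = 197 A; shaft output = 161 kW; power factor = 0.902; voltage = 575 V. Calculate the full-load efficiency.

P_out = 161 kW = 161000 W
P_in = √3·V_L·I_L·cosφ = 1.732 × 575 × 197 × 0.902 = 176965 W
η = P_out / P_in = 161000 / 176965 = 0.910 = 91.0%

91.0 %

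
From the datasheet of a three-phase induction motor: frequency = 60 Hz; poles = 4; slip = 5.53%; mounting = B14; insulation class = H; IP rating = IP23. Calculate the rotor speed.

n_s = 120f/p = 120×60/4 = 1800 rpm
n = n_s(1 − s) = 1800 × (1 − 0.0553) = 1700 rpm

1700 rpm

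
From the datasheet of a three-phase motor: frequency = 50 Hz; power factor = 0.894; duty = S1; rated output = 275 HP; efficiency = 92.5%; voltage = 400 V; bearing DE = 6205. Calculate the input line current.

P_out = 275 × 746 = 205150 W
P_in = P_out / η = 205150 / 0.925 = 221784 W
I_L = P_in / (√3·V_L·cosφ) = 221784 / (1.732 × 400 × 0.894) = 358 A

358 A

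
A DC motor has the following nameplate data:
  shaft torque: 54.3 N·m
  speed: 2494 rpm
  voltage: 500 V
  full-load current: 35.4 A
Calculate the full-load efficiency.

ω = 2π × 2494/60 = 261.2 rad/s; P_out = τω = 54.3 × 261.2 = 14183 W
P_in = V·I = 500 × 35.4 = 17700 W
η = P_out / P_in = 14183 / 17700 = 0.801 = 80.1%

80.1 %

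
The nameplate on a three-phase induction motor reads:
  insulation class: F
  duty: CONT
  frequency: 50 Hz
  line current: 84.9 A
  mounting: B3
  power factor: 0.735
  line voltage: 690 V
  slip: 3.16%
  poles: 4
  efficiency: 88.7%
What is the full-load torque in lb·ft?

P_in = √3·V·I·cosφ = 1.732 × 690 × 84.9 × 0.735 = 74575 W
P_out = η·P_in = 0.887 × 74575 = 66148 W
n_s = 120×50/4 = 1500 rpm; n = 1500×(1−0.0316) = 1453 rpm
ω = 2π×1453/60 = 152.2 rad/s
τ = P_out/ω = 66148/152.2 = 434.6 N·m
In lb·ft: 434.6/1.356 = 321 lb·ft

321 lb·ft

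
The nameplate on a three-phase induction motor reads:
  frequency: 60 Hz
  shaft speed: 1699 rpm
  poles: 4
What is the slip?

n_s = 120f/p = 120×60/4 = 1800 rpm
s = (n_s − n)/n_s = (1800 − 1699)/1800 = 0.0561

5.6 %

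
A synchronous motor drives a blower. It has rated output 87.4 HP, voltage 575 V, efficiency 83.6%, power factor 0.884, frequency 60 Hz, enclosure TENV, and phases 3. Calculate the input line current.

P_out = 87.4 × 746 = 65200 W
P_in = P_out / η = 65200 / 0.836 = 77990 W
I_L = P_in / (√3·V_L·cosφ) = 77990 / (1.732 × 575 × 0.884) = 88.6 A

88.6 A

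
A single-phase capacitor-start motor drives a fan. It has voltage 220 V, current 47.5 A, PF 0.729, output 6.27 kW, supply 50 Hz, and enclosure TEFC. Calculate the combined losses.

1350 W

P_in = V·I·cosφ = 220×47.5×0.729 = 7618 W
P_out = 6270 W
Losses = P_in − P_out = 7618 − 6270 = 1348 W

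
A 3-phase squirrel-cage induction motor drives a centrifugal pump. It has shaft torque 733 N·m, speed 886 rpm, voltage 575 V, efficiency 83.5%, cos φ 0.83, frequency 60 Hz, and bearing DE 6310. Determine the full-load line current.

ω = 2π×886/60 = 92.78 rad/s; P_out = τω = 733 × 92.78 = 68008 W
P_in = P_out / η = 68008 / 0.835 = 81447 W
I_L = P_in / (√3·V_L·cosφ) = 81447 / (1.732 × 575 × 0.83) = 98.5 A

98.5 A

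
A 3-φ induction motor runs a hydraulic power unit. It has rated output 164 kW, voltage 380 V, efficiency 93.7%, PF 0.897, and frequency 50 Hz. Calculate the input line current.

296 A

P_out = 164 kW = 164000 W
P_in = P_out / η = 164000 / 0.937 = 175027 W
I_L = P_in / (√3·V_L·cosφ) = 175027 / (1.732 × 380 × 0.897) = 296 A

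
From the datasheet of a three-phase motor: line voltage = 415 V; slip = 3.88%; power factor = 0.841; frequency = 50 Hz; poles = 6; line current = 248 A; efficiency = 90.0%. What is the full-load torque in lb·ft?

P_in = √3·V·I·cosφ = 1.732 × 415 × 248 × 0.841 = 149915 W
P_out = η·P_in = 0.9 × 149915 = 134924 W
n_s = 120×50/6 = 1000 rpm; n = 1000×(1−0.0388) = 961 rpm
ω = 2π×961/60 = 100.6 rad/s
τ = P_out/ω = 134924/100.6 = 1341 N·m
In lb·ft: 1341/1.356 = 989 lb·ft

989 lb·ft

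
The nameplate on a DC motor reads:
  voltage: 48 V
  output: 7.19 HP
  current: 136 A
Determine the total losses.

P_in = V·I = 48×136 = 6528 W
P_out = 7.19×746 = 5364 W
Losses = P_in − P_out = 6528 − 5364 = 1164 W

1160 W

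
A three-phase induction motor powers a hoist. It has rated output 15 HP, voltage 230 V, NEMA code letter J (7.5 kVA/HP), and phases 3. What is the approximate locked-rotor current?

282 A

S_LR = 7.5 × 15 = 112.5 kVA
I_LR = S_LR/(√3·V_L) = 112500/(1.732×230) = 282 A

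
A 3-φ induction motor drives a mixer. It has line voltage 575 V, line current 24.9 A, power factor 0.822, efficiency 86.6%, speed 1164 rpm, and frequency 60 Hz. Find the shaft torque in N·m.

P_in = √3·V·I·cosφ = 1.732 × 575 × 24.9 × 0.822 = 20384 W
P_out = η·P_in = 0.866 × 20384 = 17653 W
n = 1164 rpm
ω = 2π×1164/60 = 121.9 rad/s
τ = P_out/ω = 17653/121.9 = 145 N·m

145 N·m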